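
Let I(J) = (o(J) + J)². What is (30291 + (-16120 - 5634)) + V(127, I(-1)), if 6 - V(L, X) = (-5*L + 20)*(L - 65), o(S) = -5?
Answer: 46673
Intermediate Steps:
I(J) = (-5 + J)²
V(L, X) = 6 - (-65 + L)*(20 - 5*L) (V(L, X) = 6 - (-5*L + 20)*(L - 65) = 6 - (20 - 5*L)*(-65 + L) = 6 - (-65 + L)*(20 - 5*L))
(30291 + (-16120 - 5634)) + V(127, I(-1)) = (30291 + (-16120 - 5634)) + (1306 - 345*127 + 5*127²) = (30291 - 21754) + (1306 - 43815 + 5*16129) = 8537 + (1306 - 43815 + 80645) = 8537 + 38136 = 46673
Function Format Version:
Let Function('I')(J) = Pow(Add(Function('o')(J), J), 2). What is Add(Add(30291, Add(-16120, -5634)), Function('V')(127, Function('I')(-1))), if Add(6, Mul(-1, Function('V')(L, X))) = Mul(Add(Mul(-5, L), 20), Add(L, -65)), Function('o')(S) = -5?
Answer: 46673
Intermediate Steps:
Function('I')(J) = Pow(Add(-5, J), 2)
Function('V')(L, X) = Add(6, Mul(-1, Add(-65, L), Add(20, Mul(-5, L)))) (Function('V')(L, X) = Add(6, Mul(-1, Mul(Add(Mul(-5, L), 20), Add(L, -65)))) = Add(6, Mul(-1, Mul(Add(20, Mul(-5, L)), Add(-65, L)))) = Add(6, Mul(-1, Mul(Add(-65, L), Add(20, Mul(-5, L))))) = Add(6, Mul(-1, Add(-65, L), Add(20, Mul(-5, L)))))
Add(Add(30291, Add(-16120, -5634)), Function('V')(127, Function('I')(-1))) = Add(Add(30291, Add(-16120, -5634)), Add(1306, Mul(-345, 127), Mul(5, Pow(127, 2)))) = Add(Add(30291, -21754), Add(1306, -43815, Mul(5, 16129))) = Add(8537, Add(1306, -43815, 80645)) = Add(8537, 38136) = 46673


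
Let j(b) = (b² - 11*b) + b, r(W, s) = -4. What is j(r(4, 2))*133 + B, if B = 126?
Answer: 7574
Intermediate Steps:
j(b) = b² - 10*b
j(r(4, 2))*133 + B = -4*(-10 - 4)*133 + 126 = -4*(-14)*133 + 126 = 56*133 + 126 = 7448 + 126 = 7574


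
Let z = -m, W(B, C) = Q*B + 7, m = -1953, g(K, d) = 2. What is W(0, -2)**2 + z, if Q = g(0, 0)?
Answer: 2002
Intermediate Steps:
Q = 2
W(B, C) = 7 + 2*B (W(B, C) = 2*B + 7 = 7 + 2*B)
z = 1953 (z = -1*(-1953) = 1953)
W(0, -2)**2 + z = (7 + 2*0)**2 + 1953 = (7 + 0)**2 + 1953 = 7**2 + 1953 = 49 + 1953 = 2002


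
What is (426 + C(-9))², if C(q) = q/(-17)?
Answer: 52577001/289 ≈ 1.8193e+5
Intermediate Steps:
C(q) = -q/17 (C(q) = q*(-1/17) = -q/17)
(426 + C(-9))² = (426 - 1/17*(-9))² = (426 + 9/17)² = (7251/17)² = 52577001/289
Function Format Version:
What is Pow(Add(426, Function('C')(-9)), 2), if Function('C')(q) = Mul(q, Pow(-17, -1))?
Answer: Rational(52577001, 289) ≈ 1.8193e+5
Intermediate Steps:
Function('C')(q) = Mul(Rational(-1, 17), q) (Function('C')(q) = Mul(q, Rational(-1, 17)) = Mul(Rational(-1, 17), q))
Pow(Add(426, Function('C')(-9)), 2) = Pow(Add(426, Mul(Rational(-1, 17), -9)), 2) = Pow(Add(426, Rational(9, 17)), 2) = Pow(Rational(7251, 17), 2) = Rational(52577001, 289)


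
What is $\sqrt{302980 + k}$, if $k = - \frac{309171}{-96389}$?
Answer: $\frac{\sqrt{2814968298160099}}{96389} \approx 550.44$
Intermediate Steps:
$k = \frac{309171}{96389}$ ($k = \left(-309171\right) \left(- \frac{1}{96389}\right) = \frac{309171}{96389} \approx 3.2075$)
$\sqrt{302980 + k} = \sqrt{302980 + \frac{309171}{96389}} = \sqrt{\frac{29204248391}{96389}} = \frac{\sqrt{2814968298160099}}{96389}$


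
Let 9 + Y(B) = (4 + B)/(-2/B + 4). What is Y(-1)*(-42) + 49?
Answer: 406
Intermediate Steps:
Y(B) = -9 + (4 + B)/(4 - 2/B) (Y(B) = -9 + (4 + B)/(-2/B + 4) = -9 + (4 + B)/(4 - 2/B))
Y(-1)*(-42) + 49 = ((18 + (-1)**2 - 32*(-1))/(2*(-1 + 2*(-1))))*(-42) + 49 = ((18 + 1 + 32)/(2*(-1 - 2)))*(-42) + 49 = ((1/2)*51/(-3))*(-42) + 49 = ((1/2)*(-1/3)*51)*(-42) + 49 = -17/2*(-42) + 49 = 357 + 49 = 406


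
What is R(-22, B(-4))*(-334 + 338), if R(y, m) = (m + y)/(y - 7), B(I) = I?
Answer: 104/29 ≈ 3.5862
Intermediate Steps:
R(y, m) = (m + y)/(-7 + y)
R(-22, B(-4))*(-334 + 338) = ((-4 - 22)/(-7 - 22))*(-334 + 338) = (-26/(-29))*4 = -1/29*(-26)*4 = (26/29)*4 = 104/29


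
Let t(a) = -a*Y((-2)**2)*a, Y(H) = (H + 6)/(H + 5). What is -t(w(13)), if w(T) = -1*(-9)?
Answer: 90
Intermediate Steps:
w(T) = 9
Y(H) = (6 + H)/(5 + H)
t(a) = -10*a**2/9 (t(a) = -a*((6 + (-2)**2)/(5 + (-2)**2))*a = -a*((6 + 4)/(5 + 4))*a = -a*(10/9)*a = -10*a/9*a = -10*a**2/9)
-t(w(13)) = -(-10)*9**2/9 = -(-10)*81/9 = -1*(-90) = 90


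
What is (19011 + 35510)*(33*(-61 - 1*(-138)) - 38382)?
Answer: -1954087161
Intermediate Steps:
(19011 + 35510)*(33*(-61 - 1*(-138)) - 38382) = 54521*(33*(-61 + 138) - 38382) = 54521*(33*77 - 38382) = 54521*(2541 - 38382) = 54521*(-35841) = -1954087161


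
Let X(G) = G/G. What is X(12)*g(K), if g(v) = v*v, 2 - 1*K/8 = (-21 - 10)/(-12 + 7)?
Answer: 28224/25 ≈ 1129.0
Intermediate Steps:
K = -168/5 (K = 16 - 8*(-21 - 10)/(-12 + 7) = 16 - (-248)/(-5) = 16 - (-248)*(-1)/5 = 16 - 8*31/5 = 16 - 248/5 = -168/5 ≈ -33.600)
X(G) = 1
g(v) = v²
X(12)*g(K) = 1*(-168/5)² = 1*(28224/25) = 28224/25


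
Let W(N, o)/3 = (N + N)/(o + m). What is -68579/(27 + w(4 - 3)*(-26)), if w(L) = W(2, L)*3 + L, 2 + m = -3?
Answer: -68579/235 ≈ -291.83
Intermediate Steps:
m = -5 (m = -2 - 3 = -5)
W(N, o) = 6*N/(-5 + o) (W(N, o) = 3*((N + N)/(o - 5)) = 3*((2*N)/(-5 + o)) = 3*(2*N/(-5 + o)) = 6*N/(-5 + o))
w(L) = L + 36/(-5 + L) (w(L) = (6*2/(-5 + L))*3 + L = (12/(-5 + L))*3 + L = 36/(-5 + L) + L = L + 36/(-5 + L))
-68579/(27 + w(4 - 3)*(-26)) = -68579/(27 + ((36 + (4 - 3)*(-5 + (4 - 3)))/(-5 + (4 - 3)))*(-26)) = -68579/(27 + ((36 + 1*(-5 + 1))/(-5 + 1))*(-26)) = -68579/(27 + ((36 + 1*(-4))/(-4))*(-26)) = -68579/(27 - (36 - 4)/4*(-26)) = -68579/(27 - 1/4*32*(-26)) = -68579/(27 - 8*(-26)) = -68579/(27 + 208) = -68579/235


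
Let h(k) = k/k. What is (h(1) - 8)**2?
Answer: 49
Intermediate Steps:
h(k) = 1
(h(1) - 8)**2 = (1 - 8)**2 = (-7)**2 = 49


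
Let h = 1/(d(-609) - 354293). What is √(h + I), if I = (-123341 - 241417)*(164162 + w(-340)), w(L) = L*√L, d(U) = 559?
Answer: √(-7492574509440795499510 + 31036114730691272640*I*√85)/353734 ≈ 4671.7 + 2.4475e+5*I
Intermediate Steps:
w(L) = L^(3/2)
h = -1/353734 (h = 1/(559 - 354293) = 1/(-353734) = -1/353734 ≈ -2.8270e-6)
I = -59879402796 + 248035440*I*√85 (I = (-123341 - 241417)*(164162 + (-340)^(3/2)) = -364758*(164162 - 680*I*√85) = -59879402796 + 248035440*I*√85 ≈ -5.9879e+10 + 2.2868e+9*I)
√(h + I) = √(-1/353734 + (-59879402796 + 248035440*I*√85)) = √(-21181380668640265/353734 + 248035440*I*√85)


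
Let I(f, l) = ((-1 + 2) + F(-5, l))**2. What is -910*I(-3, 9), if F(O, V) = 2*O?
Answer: -73710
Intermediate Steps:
I(f, l) = 81 (I(f, l) = ((-1 + 2) + 2*(-5))**2 = (1 - 10)**2 = (-9)**2 = 81)
-910*I(-3, 9) = -910*81 = -73710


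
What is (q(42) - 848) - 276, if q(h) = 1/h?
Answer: -47207/42 ≈ -1124.0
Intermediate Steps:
(q(42) - 848) - 276 = (1/42 - 848) - 276 = -35615/42 - 276 = -47207/42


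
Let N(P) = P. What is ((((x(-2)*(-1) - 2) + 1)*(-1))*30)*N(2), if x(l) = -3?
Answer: -120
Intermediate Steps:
((((x(-2)*(-1) - 2) + 1)*(-1))*30)*N(2) = ((((-3*(-1) - 2) + 1)*(-1))*30)*2 = ((((3 - 2) + 1)*(-1))*30)*2 = (((1 + 1)*(-1))*30)*2 = ((2*(-1))*30)*2 = -2*30*2 = -60*2 = -120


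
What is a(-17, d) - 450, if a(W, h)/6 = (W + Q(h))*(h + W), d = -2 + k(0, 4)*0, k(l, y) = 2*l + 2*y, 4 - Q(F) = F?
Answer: 804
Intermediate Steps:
Q(F) = 4 - F
d = -2 (d = -2 + (2*0 + 2*4)*0 = -2 + (0 + 8)*0 = -2 + 8*0 = -2 + 0 = -2)
a(W, h) = 6*(W + h)*(4 + W - h) (a(W, h) = 6*((W + (4 - h))*(h + W)) = 6*((4 + W - h)*(W + h)) = 6*((W + h)*(4 + W - h)) = 6*(W + h)*(4 + W - h))
a(-17, d) - 450 = (-6*(-2)² + 6*(-17)² + 24*(-17) + 24*(-2)) - 450 = (-6*4 + 6*289 - 408 - 48) - 450 = (-24 + 1734 - 408 - 48) - 450 = 1254 - 450 = 804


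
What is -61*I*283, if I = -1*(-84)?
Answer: -1450092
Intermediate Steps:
I = 84
-61*I*283 = -5124*283 = -61*23772 = -1450092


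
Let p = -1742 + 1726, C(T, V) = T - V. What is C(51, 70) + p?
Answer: -35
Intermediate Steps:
p = -16
C(51, 70) + p = (51 - 1*70) - 16 = (51 - 70) - 16 = -19 - 16 = -35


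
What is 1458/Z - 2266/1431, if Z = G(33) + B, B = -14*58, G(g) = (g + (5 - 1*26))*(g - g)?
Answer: -1963195/580986 ≈ -3.3791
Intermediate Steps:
G(g) = 0 (G(g) = (g + (5 - 26))*0 = (g - 21)*0 = (-21 + g)*0 = 0)
B = -812
Z = -812 (Z = 0 - 812 = -812)
1458/Z - 2266/1431 = 1458/(-812) - 2266/1431 = 1458*(-1/812) - 2266*1/1431 = -729/406 - 2266/1431 = -1963195/580986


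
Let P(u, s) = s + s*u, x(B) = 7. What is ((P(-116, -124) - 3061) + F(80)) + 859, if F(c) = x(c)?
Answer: 12065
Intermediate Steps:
F(c) = 7
((P(-116, -124) - 3061) + F(80)) + 859 = ((-124*(1 - 116) - 3061) + 7) + 859 = ((-124*(-115) - 3061) + 7) + 859 = ((14260 - 3061) + 7) + 859 = (11199 + 7) + 859 = 11206 + 859 = 12065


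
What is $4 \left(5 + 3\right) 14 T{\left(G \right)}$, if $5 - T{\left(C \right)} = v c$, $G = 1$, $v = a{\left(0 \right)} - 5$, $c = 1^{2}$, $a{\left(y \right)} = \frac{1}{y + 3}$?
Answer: $\frac{12992}{3} \approx 4330.7$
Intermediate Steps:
$a{\left(y \right)} = \frac{1}{3 + y}$
$c = 1$
$v = - \frac{14}{3}$ ($v = \frac{1}{3 + 0} - 5 = \frac{1}{3} - 5 = - \frac{14}{3} \approx -4.6667$)
$T{\left(C \right)} = \frac{29}{3}$ ($T{\left(C \right)} = 5 - \left(- \frac{14}{3}\right) 1 = 5 - - \frac{14}{3} = 5 + \frac{14}{3} = \frac{29}{3}$)
$4 \left(5 + 3\right) 14 T{\left(G \right)} = 4 \left(5 + 3\right) 14 \cdot \frac{29}{3} = 4 \cdot 8 \cdot 14 \cdot \frac{29}{3} = 32 \cdot 14 \cdot \frac{29}{3} = 448 \cdot \frac{29}{3} = \frac{12992}{3}$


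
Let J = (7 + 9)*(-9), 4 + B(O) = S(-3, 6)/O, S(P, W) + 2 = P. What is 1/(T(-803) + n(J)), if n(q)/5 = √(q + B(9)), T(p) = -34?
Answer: -306/43829 - 15*I*√1337/43829 ≈ -0.0069817 - 0.012514*I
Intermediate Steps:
S(P, W) = -2 + P
B(O) = -4 - 5/O (B(O) = -4 + (-2 - 3)/O = -4 - 5/O)
J = -144 (J = 16*(-9) = -144)
n(q) = 5*√(-41/9 + q) (n(q) = 5*√(q + (-4 - 5/9)) = 5*√(q - 41/9) = 5*√(-41/9 + q))
1/(T(-803) + n(J)) = 1/(-34 + 5*√(-41 + 9*(-144))/3) = 1/(-34 + 5*√(-41 - 1296)/3) = 1/(-34 + 5*√(-1337)/3) = 1/(-34 + 5*(I*√1337)/3) = 1/(-34 + 5*I*√1337/3)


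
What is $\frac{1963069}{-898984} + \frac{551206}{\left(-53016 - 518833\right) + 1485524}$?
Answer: $- \frac{1298081693871}{821379206200} \approx -1.5804$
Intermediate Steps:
$\frac{1963069}{-898984} + \frac{551206}{\left(-53016 - 518833\right) + 1485524} = 1963069 \left(- \frac{1}{898984}\right) + \frac{551206}{-571849 + 1485524} = - \frac{1963069}{898984} + \frac{551206}{913675} = - \frac{1298081693871}{821379206200}$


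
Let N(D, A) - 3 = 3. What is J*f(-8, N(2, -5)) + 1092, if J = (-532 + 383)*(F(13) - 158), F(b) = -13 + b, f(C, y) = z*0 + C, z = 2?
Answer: -187244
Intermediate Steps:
N(D, A) = 6 (N(D, A) = 3 + 3 = 6)
f(C, y) = C (f(C, y) = 2*0 + C = 0 + C = C)
J = 23542 (J = (-532 + 383)*((-13 + 13) - 158) = -149*(0 - 158) = -149*(-158) = 23542)
J*f(-8, N(2, -5)) + 1092 = 23542*(-8) + 1092 = -188336 + 1092 = -187244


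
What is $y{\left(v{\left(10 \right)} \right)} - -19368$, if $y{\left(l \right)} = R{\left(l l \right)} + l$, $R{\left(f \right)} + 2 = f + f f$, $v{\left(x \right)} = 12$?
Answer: $40258$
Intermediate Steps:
$R{\left(f \right)} = -2 + f + f^{2}$ ($R{\left(f \right)} = -2 + \left(f + f f\right) = -2 + \left(f + f^{2}\right) = -2 + f + f^{2}$)
$y{\left(l \right)} = -2 + l + l^{2} + l^{4}$ ($y{\left(l \right)} = \left(-2 + l l + \left(l l\right)^{2}\right) + l = \left(-2 + l^{2} + \left(l^{2}\right)^{2}\right) + l = \left(-2 + l^{2} + l^{4}\right) + l = -2 + l + l^{2} + l^{4}$)
$y{\left(v{\left(10 \right)} \right)} - -19368 = \left(-2 + 12 + 12^{2} + 12^{4}\right) - -19368 = \left(-2 + 12 + 144 + 20736\right) + 19368 = 20890 + 19368 = 40258$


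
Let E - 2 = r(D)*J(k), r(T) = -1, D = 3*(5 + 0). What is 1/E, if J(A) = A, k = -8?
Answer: ⅒ ≈ 0.10000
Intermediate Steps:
D = 15 (D = 3*5 = 15)
E = 10 (E = 2 - 1*(-8) = 2 + 8 = 10)
1/E = 1/10 = ⅒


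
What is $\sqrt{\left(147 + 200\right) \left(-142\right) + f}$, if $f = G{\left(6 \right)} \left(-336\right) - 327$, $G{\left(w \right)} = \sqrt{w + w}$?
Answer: $\sqrt{-49601 - 672 \sqrt{3}} \approx 225.31 i$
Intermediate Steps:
$G{\left(w \right)} = \sqrt{2} \sqrt{w}$ ($G{\left(w \right)} = \sqrt{2 w} = \sqrt{2} \sqrt{w}$)
$f = -327 - 672 \sqrt{3}$ ($f = \sqrt{2} \sqrt{6} \left(-336\right) - 327 = 2 \sqrt{3} \left(-336\right) - 327 = - 672 \sqrt{3} - 327 = -327 - 672 \sqrt{3} \approx -1490.9$)
$\sqrt{\left(147 + 200\right) \left(-142\right) + f} = \sqrt{\left(147 + 200\right) \left(-142\right) - \left(327 + 672 \sqrt{3}\right)} = \sqrt{347 \left(-142\right) - \left(327 + 672 \sqrt{3}\right)} = \sqrt{-49274 - \left(327 + 672 \sqrt{3}\right)} = \sqrt{-49601 - 672 \sqrt{3}}$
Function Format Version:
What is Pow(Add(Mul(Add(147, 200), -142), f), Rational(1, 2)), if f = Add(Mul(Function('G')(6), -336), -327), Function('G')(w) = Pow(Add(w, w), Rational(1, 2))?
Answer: Pow(Add(-49601, Mul(-672, Pow(3, Rational(1, 2)))), Rational(1, 2)) ≈ Mul(225.31, I)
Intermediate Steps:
Function('G')(w) = Mul(Pow(2, Rational(1, 2)), Pow(w, Rational(1, 2))) (Function('G')(w) = Pow(Mul(2, w), Rational(1, 2)) = Mul(Pow(2, Rational(1, 2)), Pow(w, Rational(1, 2))))
f = Add(-327, Mul(-672, Pow(3, Rational(1, 2)))) (f = Add(Mul(Mul(Pow(2, Rational(1, 2)), Pow(6, Rational(1, 2))), -336), -327) = Add(Mul(Mul(2, Pow(3, Rational(1, 2))), -336), -327) = Add(Mul(-672, Pow(3, Rational(1, 2))), -327) = Add(-327, Mul(-672, Pow(3, Rational(1, 2)))) ≈ -1490.9)
Pow(Add(Mul(Add(147, 200), -142), f), Rational(1, 2)) = Pow(Add(Mul(Add(147, 200), -142), Add(-327, Mul(-672, Pow(3, Rational(1, 2))))), Rational(1, 2)) = Pow(Add(Mul(347, -142), Add(-327, Mul(-672, Pow(3, Rational(1, 2))))), Rational(1, 2)) = Pow(Add(-49274, Add(-327, Mul(-672, Pow(3, Rational(1, 2))))), Rational(1, 2)) = Pow(Add(-49601, Mul(-672, Pow(3, Rational(1, 2)))), Rational(1, 2))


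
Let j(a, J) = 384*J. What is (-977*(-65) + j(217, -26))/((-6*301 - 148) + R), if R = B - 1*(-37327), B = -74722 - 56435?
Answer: -4117/7368 ≈ -0.55877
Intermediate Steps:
B = -131157
R = -93830 (R = -131157 - 1*(-37327) = -131157 + 37327 = -93830)
(-977*(-65) + j(217, -26))/((-6*301 - 148) + R) = (-977*(-65) + 384*(-26))/((-6*301 - 148) - 93830) = (63505 - 9984)/((-1806 - 148) - 93830) = 53521/(-1954 - 93830) = 53521/(-95784) = 53521*(-1/95784) = -4117/7368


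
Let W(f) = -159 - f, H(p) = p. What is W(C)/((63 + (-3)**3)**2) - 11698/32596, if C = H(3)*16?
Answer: -608555/1173456 ≈ -0.51860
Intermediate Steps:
C = 48 (C = 3*16 = 48)
W(C)/((63 + (-3)**3)**2) - 11698/32596 = (-159 - 1*48)/((63 + (-3)**3)**2) - 11698/32596 = (-159 - 48)/((63 - 27)**2) - 11698*1/32596 = -207/(36**2) - 5849/16298 = -207/1296 - 5849/16298 = -207*1/1296 - 5849/16298 = -23/144 - 5849/16298 = -608555/1173456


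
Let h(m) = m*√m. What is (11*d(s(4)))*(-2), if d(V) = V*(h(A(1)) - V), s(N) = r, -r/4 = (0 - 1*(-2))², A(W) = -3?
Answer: 5632 - 1056*I*√3 ≈ 5632.0 - 1829.0*I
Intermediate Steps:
h(m) = m^(3/2)
r = -16 (r = -4*(0 - 1*(-2))² = -4*(0 + 2)² = -4*2² = -4*4 = -16)
s(N) = -16
d(V) = V*(-V - 3*I*√3) (d(V) = V*((-3)^(3/2) - V) = V*(-3*I*√3 - V) = V*(-V - 3*I*√3))
(11*d(s(4)))*(-2) = (11*(-1*(-16)*(-16 + 3*I*√3)))*(-2) = (11*(-256 + 48*I*√3))*(-2) = (-2816 + 528*I*√3)*(-2) = 5632 - 1056*I*√3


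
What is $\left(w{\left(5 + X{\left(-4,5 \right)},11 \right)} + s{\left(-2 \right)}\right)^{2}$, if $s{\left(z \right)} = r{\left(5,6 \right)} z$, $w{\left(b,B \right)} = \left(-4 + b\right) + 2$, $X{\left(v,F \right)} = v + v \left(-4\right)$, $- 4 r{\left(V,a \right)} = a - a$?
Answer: $225$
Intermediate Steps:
$r{\left(V,a \right)} = 0$ ($r{\left(V,a \right)} = - \frac{a - a}{4} = \left(- \frac{1}{4}\right) 0 = 0$)
$X{\left(v,F \right)} = - 3 v$ ($X{\left(v,F \right)} = v - 4 v = - 3 v$)
$w{\left(b,B \right)} = -2 + b$
$s{\left(z \right)} = 0$ ($s{\left(z \right)} = 0 z = 0$)
$\left(w{\left(5 + X{\left(-4,5 \right)},11 \right)} + s{\left(-2 \right)}\right)^{2} = \left(\left(-2 + \left(5 - -12\right)\right) + 0\right)^{2} = \left(\left(-2 + \left(5 + 12\right)\right) + 0\right)^{2} = \left(\left(-2 + 17\right) + 0\right)^{2} = \left(15 + 0\right)^{2} = 15^{2} = 225$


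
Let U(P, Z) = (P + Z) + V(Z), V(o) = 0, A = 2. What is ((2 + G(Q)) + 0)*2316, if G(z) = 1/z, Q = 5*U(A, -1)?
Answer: 25476/5 ≈ 5095.2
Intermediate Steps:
U(P, Z) = P + Z (U(P, Z) = (P + Z) + 0 = P + Z)
Q = 5 (Q = 5*(2 - 1) = 5*1 = 5)
((2 + G(Q)) + 0)*2316 = ((2 + 1/5) + 0)*2316 = ((2 + ⅕) + 0)*2316 = (11/5 + 0)*2316 = (11/5)*2316 = 25476/5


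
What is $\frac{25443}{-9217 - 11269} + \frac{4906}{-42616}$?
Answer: $- \frac{296195801}{218257844} \approx -1.3571$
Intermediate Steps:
$\frac{25443}{-9217 - 11269} + \frac{4906}{-42616} = \frac{25443}{-9217 - 11269} + 4906 \left(- \frac{1}{42616}\right) = \frac{25443}{-20486} - \frac{2453}{21308} = 25443 \left(- \frac{1}{20486}\right) - \frac{2453}{21308} = - \frac{25443}{20486} - \frac{2453}{21308} = - \frac{296195801}{218257844}$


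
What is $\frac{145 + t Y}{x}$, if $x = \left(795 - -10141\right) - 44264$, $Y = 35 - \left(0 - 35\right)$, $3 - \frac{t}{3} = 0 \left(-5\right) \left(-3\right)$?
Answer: $- \frac{775}{33328} \approx -0.023254$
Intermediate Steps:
$t = 9$ ($t = 9 - 3 \cdot 0 \left(-5\right) \left(-3\right) = 9 - 3 \cdot 0 \left(-3\right) = 9 - 0 = 9 + 0 = 9$)
$Y = 70$ ($Y = 35 - \left(0 - 35\right) = 35 - -35 = 35 + 35 = 70$)
$x = -33328$ ($x = \left(795 + 10141\right) - 44264 = 10936 - 44264 = -33328$)
$\frac{145 + t Y}{x} = \frac{145 + 9 \cdot 70}{-33328} = \left(145 + 630\right) \left(- \frac{1}{33328}\right) = 775 \left(- \frac{1}{33328}\right) = - \frac{775}{33328}$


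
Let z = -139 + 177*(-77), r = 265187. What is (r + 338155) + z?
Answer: 589574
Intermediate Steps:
z = -13768 (z = -139 - 13629 = -13768)
(r + 338155) + z = (265187 + 338155) - 13768 = 603342 - 13768 = 589574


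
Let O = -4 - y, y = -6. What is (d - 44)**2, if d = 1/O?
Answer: 7569/4 ≈ 1892.3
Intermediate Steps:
O = 2 (O = -4 - 1*(-6) = -4 + 6 = 2)
d = 1/2 ≈ 0.50000
(d - 44)**2 = (1/2 - 44)**2 = (-87/2)**2 = 7569/4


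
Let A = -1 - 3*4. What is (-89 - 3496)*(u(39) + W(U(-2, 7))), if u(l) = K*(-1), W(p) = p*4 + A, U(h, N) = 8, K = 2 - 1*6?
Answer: -82455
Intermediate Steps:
A = -13 (A = -1 - 12 = -13)
K = -4 (K = 2 - 6 = -4)
W(p) = -13 + 4*p (W(p) = p*4 - 13 = 4*p - 13 = -13 + 4*p)
u(l) = 4 (u(l) = -4*(-1) = 4)
(-89 - 3496)*(u(39) + W(U(-2, 7))) = (-89 - 3496)*(4 + (-13 + 4*8)) = -3585*(4 + (-13 + 32)) = -3585*(4 + 19) = -3585*23 = -82455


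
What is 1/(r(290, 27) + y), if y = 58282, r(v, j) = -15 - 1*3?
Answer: 1/58264 ≈ 1.7163e-5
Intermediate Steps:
r(v, j) = -18 (r(v, j) = -15 - 3 = -18)
1/(r(290, 27) + y) = 1/(-18 + 58282) = 1/58264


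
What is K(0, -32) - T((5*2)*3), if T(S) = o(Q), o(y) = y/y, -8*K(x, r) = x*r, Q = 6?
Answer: -1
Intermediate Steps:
K(x, r) = -r*x/8 (K(x, r) = -x*r/8 = -r*x/8)
o(y) = 1
T(S) = 1
K(0, -32) - T((5*2)*3) = -⅛*(-32)*0 - 1*1 = 0 - 1 = -1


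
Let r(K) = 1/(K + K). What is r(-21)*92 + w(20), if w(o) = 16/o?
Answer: -146/105 ≈ -1.3905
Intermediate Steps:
r(K) = 1/(2*K)
r(-21)*92 + w(20) = ((½)/(-21))*92 + 16/20 = ((½)*(-1/21))*92 + 16*(1/20) = -1/42*92 + ⅘ = -46/21 + ⅘ = -146/105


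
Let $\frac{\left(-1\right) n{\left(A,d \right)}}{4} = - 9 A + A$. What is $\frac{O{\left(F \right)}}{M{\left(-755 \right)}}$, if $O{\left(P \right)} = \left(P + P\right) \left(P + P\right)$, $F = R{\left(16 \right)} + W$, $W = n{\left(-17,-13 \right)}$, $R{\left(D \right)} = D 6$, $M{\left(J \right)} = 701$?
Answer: $\frac{802816}{701} \approx 1145.2$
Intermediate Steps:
$n{\left(A,d \right)} = 32 A$ ($n{\left(A,d \right)} = - 4 \left(- 9 A + A\right) = - 4 \left(- 8 A\right) = 32 A$)
$R{\left(D \right)} = 6 D$
$W = -544$ ($W = 32 \left(-17\right) = -544$)
$F = -448$ ($F = 6 \cdot 16 - 544 = 96 - 544 = -448$)
$O{\left(P \right)} = 4 P^{2}$ ($O{\left(P \right)} = 2 P 2 P = 4 P^{2}$)
$\frac{O{\left(F \right)}}{M{\left(-755 \right)}} = \frac{4 \left(-448\right)^{2}}{701} = 4 \cdot 200704 \cdot \frac{1}{701} = 802816 \cdot \frac{1}{701} = \frac{802816}{701}$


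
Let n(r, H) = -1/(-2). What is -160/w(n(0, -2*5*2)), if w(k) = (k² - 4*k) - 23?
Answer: 640/99 ≈ 6.4646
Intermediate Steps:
n(r, H) = ½ (n(r, H) = -1*(-½) = ½)
w(k) = -23 + k² - 4*k
-160/w(n(0, -2*5*2)) = -160/(-23 + (½)² - 4*½) = -160/(-23 + ¼ - 2) = -160/(-99/4) = -160*(-4/99) = 640/99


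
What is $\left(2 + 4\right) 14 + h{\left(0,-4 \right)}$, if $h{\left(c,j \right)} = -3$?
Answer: $81$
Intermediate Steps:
$\left(2 + 4\right) 14 + h{\left(0,-4 \right)} = \left(2 + 4\right) 14 - 3 = 6 \cdot 14 - 3 = 84 - 3 = 81$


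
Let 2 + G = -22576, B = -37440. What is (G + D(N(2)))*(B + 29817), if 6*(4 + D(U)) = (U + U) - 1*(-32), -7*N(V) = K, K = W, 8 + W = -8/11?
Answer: 172098762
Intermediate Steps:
G = -22578 (G = -2 - 22576 = -22578)
W = -96/11 (W = -8 - 8/11 = -96/11 ≈ -8.7273)
K = -96/11 ≈ -8.7273
N(V) = 96/77 (N(V) = -1/7*(-96/11) = 96/77)
D(U) = 4/3 + U/3 (D(U) = -4 + ((U + U) - 1*(-32))/6 = -4 + (2*U + 32)/6 = -4 + (32 + 2*U)/6 = -4 + (16/3 + U/3) = 4/3 + U/3)
(G + D(N(2)))*(B + 29817) = (-22578 + (4/3 + (1/3)*(96/77)))*(-37440 + 29817) = (-22578 + (4/3 + 32/77))*(-7623) = (-22578 + 404/231)*(-7623) = -5215114/231*(-7623) = 172098762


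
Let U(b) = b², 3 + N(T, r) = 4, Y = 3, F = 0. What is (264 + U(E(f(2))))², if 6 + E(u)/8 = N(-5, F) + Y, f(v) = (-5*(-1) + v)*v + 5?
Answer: 270400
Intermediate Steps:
f(v) = 5 + v*(5 + v) (f(v) = (5 + v)*v + 5 = v*(5 + v) + 5 = 5 + v*(5 + v))
N(T, r) = 1 (N(T, r) = -3 + 4 = 1)
E(u) = -16 (E(u) = -48 + 8*(1 + 3) = -48 + 8*4 = -48 + 32 = -16)
(264 + U(E(f(2))))² = (264 + (-16)²)² = (264 + 256)² = 520² = 270400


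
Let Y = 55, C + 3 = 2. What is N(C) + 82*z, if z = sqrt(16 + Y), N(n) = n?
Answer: -1 + 82*sqrt(71) ≈ 689.94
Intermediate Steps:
C = -1 (C = -3 + 2 = -1)
z = sqrt(71) (z = sqrt(16 + 55) = sqrt(71) ≈ 8.4261)
N(C) + 82*z = -1 + 82*sqrt(71)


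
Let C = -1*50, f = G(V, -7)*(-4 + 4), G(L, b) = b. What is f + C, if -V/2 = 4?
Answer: -50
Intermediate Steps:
V = -8 (V = -2*4 = -8)
f = 0 (f = -7*(-4 + 4) = -7*0 = 0)
C = -50
f + C = 0 - 50 = -50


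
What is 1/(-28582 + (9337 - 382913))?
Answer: -1/402158 ≈ -2.4866e-6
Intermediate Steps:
1/(-28582 + (9337 - 382913)) = 1/(-28582 - 373576) = 1/(-402158) = -1/402158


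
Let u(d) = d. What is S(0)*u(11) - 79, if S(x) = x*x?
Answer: -79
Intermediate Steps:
S(x) = x²
S(0)*u(11) - 79 = 0²*11 - 79 = 0*11 - 79 = 0 - 79 = -79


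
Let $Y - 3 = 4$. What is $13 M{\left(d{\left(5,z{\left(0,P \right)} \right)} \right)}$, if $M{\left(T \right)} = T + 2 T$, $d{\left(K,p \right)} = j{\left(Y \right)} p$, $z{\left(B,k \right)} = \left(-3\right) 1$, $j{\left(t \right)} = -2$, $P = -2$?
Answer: $234$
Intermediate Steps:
$Y = 7$ ($Y = 3 + 4 = 7$)
$z{\left(B,k \right)} = -3$
$d{\left(K,p \right)} = - 2 p$
$M{\left(T \right)} = 3 T$
$13 M{\left(d{\left(5,z{\left(0,P \right)} \right)} \right)} = 13 \cdot 3 \left(\left(-2\right) \left(-3\right)\right) = 13 \cdot 3 \cdot 6 = 13 \cdot 18 = 234$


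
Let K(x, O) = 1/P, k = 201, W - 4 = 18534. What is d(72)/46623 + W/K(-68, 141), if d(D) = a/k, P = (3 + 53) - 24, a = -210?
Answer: 1853053140986/3123741 ≈ 5.9322e+5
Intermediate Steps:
W = 18538 (W = 4 + 18534 = 18538)
P = 32 (P = 56 - 24 = 32)
K(x, O) = 1/32
d(D) = -70/67 (d(D) = -210/201 = -210*1/201 = -70/67)
d(72)/46623 + W/K(-68, 141) = -70/67/46623 + 18538/(1/32) = -70/67*1/46623 + 18538*32 = -70/3123741 + 593216 = 1853053140986/3123741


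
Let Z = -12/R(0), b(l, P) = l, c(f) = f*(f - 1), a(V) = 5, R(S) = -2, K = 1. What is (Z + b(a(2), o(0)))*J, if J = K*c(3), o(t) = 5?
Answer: 66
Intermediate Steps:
c(f) = f*(-1 + f)
J = 6 (J = 1*(3*(-1 + 3)) = 1*(3*2) = 1*6 = 6)
Z = 6 (Z = -12/(-2) = -12*(-1/2) = 6)
(Z + b(a(2), o(0)))*J = (6 + 5)*6 = 11*6 = 66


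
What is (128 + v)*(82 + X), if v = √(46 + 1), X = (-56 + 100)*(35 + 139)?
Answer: 990464 + 7738*√47 ≈ 1.0435e+6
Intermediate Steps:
X = 7656 (X = 44*174 = 7656)
v = √47 ≈ 6.8557
(128 + v)*(82 + X) = (128 + √47)*(82 + 7656) = (128 + √47)*7738 = 990464 + 7738*√47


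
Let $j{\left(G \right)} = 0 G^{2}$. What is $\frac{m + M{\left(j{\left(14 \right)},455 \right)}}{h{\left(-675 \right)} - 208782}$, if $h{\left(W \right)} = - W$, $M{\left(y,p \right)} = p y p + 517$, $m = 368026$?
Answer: $- \frac{19397}{10953} \approx -1.7709$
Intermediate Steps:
$j{\left(G \right)} = 0$
$M{\left(y,p \right)} = 517 + y p^{2}$ ($M{\left(y,p \right)} = y p^{2} + 517 = 517 + y p^{2}$)
$\frac{m + M{\left(j{\left(14 \right)},455 \right)}}{h{\left(-675 \right)} - 208782} = \frac{368026 + \left(517 + 0 \cdot 455^{2}\right)}{\left(-1\right) \left(-675\right) - 208782} = \frac{368026 + \left(517 + 0 \cdot 207025\right)}{675 - 208782} = \frac{368026 + \left(517 + 0\right)}{-208107} = \left(368026 + 517\right) \left(- \frac{1}{208107}\right) = 368543 \left(- \frac{1}{208107}\right) = - \frac{19397}{10953}$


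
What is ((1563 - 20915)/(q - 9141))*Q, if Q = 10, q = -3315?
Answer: 24190/1557 ≈ 15.536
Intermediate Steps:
((1563 - 20915)/(q - 9141))*Q = ((1563 - 20915)/(-3315 - 9141))*10 = -19352/(-12456)*10 = -19352*(-1/12456)*10 = (2419/1557)*10 = 24190/1557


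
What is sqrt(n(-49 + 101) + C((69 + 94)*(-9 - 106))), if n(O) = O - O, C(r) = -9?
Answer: 3*I ≈ 3.0*I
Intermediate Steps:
n(O) = 0
sqrt(n(-49 + 101) + C((69 + 94)*(-9 - 106))) = sqrt(0 - 9) = sqrt(-9) = 3*I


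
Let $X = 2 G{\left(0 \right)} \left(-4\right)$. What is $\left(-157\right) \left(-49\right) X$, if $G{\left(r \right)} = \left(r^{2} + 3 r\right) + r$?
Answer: $0$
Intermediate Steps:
$G{\left(r \right)} = r^{2} + 4 r$
$X = 0$ ($X = 2 \cdot 0 \left(4 + 0\right) \left(-4\right) = 2 \cdot 0 \cdot 4 \left(-4\right) = 2 \cdot 0 \left(-4\right) = 0 \left(-4\right) = 0$)
$\left(-157\right) \left(-49\right) X = \left(-157\right) \left(-49\right) 0 = 7693 \cdot 0 = 0$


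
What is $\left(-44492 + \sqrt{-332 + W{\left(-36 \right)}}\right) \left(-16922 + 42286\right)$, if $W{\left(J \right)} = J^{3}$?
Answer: $-1128495088 + 50728 i \sqrt{11747} \approx -1.1285 \cdot 10^{9} + 5.4981 \cdot 10^{6} i$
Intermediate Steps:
$\left(-44492 + \sqrt{-332 + W{\left(-36 \right)}}\right) \left(-16922 + 42286\right) = \left(-44492 + \sqrt{-332 + \left(-36\right)^{3}}\right) \left(-16922 + 42286\right) = \left(-44492 + \sqrt{-332 - 46656}\right) 25364 = \left(-44492 + \sqrt{-46988}\right) 25364 = \left(-44492 + 2 i \sqrt{11747}\right) 25364 = -1128495088 + 50728 i \sqrt{11747}$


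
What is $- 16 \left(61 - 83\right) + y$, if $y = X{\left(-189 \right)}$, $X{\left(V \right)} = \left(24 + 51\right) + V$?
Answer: $238$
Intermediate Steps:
$X{\left(V \right)} = 75 + V$
$y = -114$ ($y = 75 - 189 = -114$)
$- 16 \left(61 - 83\right) + y = - 16 \left(61 - 83\right) - 114 = \left(-16\right) \left(-22\right) - 114 = 352 - 114 = 238$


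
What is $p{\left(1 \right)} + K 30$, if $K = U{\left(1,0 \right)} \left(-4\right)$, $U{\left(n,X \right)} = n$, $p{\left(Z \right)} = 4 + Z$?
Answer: $-115$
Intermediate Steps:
$K = -4$ ($K = 1 \left(-4\right) = -4$)
$p{\left(1 \right)} + K 30 = \left(4 + 1\right) - 120 = 5 - 120 = -115$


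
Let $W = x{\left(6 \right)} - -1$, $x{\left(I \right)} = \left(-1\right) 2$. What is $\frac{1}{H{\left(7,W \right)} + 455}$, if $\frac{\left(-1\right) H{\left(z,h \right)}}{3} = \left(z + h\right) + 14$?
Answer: $\frac{1}{395} \approx 0.0025316$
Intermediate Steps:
$x{\left(I \right)} = -2$
$W = -1$ ($W = -2 - -1 = -2 + 1 = -1$)
$H{\left(z,h \right)} = -42 - 3 h - 3 z$ ($H{\left(z,h \right)} = - 3 \left(\left(z + h\right) + 14\right) = - 3 \left(\left(h + z\right) + 14\right) = - 3 \left(14 + h + z\right) = -42 - 3 h - 3 z$)
$\frac{1}{H{\left(7,W \right)} + 455} = \frac{1}{\left(-42 - -3 - 21\right) + 455} = \frac{1}{\left(-42 + 3 - 21\right) + 455} = \frac{1}{-60 + 455} = \frac{1}{395}$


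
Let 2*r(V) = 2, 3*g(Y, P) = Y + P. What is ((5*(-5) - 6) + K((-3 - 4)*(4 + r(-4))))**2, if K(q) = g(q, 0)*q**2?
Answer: 1846249024/9 ≈ 2.0514e+8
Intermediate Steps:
g(Y, P) = P/3 + Y/3 (g(Y, P) = (Y + P)/3 = (P + Y)/3 = P/3 + Y/3)
r(V) = 1 (r(V) = (1/2)*2 = 1)
K(q) = q**3/3 (K(q) = ((1/3)*0 + q/3)*q**2 = (0 + q/3)*q**2 = (q/3)*q**2 = q**3/3)
((5*(-5) - 6) + K((-3 - 4)*(4 + r(-4))))**2 = ((5*(-5) - 6) + ((-3 - 4)*(4 + 1))**3/3)**2 = ((-25 - 6) + (-7*5)**3/3)**2 = (-31 + (1/3)*(-35)**3)**2 = (-31 + (1/3)*(-42875))**2 = (-31 - 42875/3)**2 = (-42968/3)**2 = 1846249024/9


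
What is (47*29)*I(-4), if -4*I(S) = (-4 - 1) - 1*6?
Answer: 14993/4 ≈ 3748.3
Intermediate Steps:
I(S) = 11/4 (I(S) = -((-4 - 1) - 1*6)/4 = -(-5 - 6)/4 = -¼*(-11) = 11/4)
(47*29)*I(-4) = (47*29)*(11/4) = 1363*(11/4) = 14993/4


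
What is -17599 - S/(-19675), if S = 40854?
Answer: -346219471/19675 ≈ -17597.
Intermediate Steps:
-17599 - S/(-19675) = -17599 - 40854/(-19675) = -17599 - 40854*(-1)/19675 = -17599 - 1*(-40854/19675) = -17599 + 40854/19675 = -346219471/19675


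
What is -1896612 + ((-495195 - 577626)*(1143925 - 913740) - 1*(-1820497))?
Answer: -246947378000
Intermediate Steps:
-1896612 + ((-495195 - 577626)*(1143925 - 913740) - 1*(-1820497)) = -1896612 + (-1072821*230185 + 1820497) = -1896612 + (-246947301885 + 1820497) = -1896612 - 246945481388 = -246947378000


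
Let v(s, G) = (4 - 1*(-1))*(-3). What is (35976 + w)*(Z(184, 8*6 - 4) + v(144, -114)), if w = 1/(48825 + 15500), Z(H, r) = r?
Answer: 67110529829/64325 ≈ 1.0433e+6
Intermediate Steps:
v(s, G) = -15 (v(s, G) = (4 + 1)*(-3) = 5*(-3) = -15)
w = 1/64325 ≈ 1.5546e-5
(35976 + w)*(Z(184, 8*6 - 4) + v(144, -114)) = (35976 + 1/64325)*((8*6 - 4) - 15) = 2314156201*((48 - 4) - 15)/64325 = 2314156201*(44 - 15)/64325 = (2314156201/64325)*29 = 67110529829/64325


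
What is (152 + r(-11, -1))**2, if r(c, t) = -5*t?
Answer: 24649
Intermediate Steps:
(152 + r(-11, -1))**2 = (152 - 5*(-1))**2 = (152 + 5)**2 = 157**2 = 24649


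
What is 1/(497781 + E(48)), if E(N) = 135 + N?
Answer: 1/497964 ≈ 2.0082e-6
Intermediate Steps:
1/(497781 + E(48)) = 1/(497781 + (135 + 48)) = 1/(497781 + 183) = 1/497964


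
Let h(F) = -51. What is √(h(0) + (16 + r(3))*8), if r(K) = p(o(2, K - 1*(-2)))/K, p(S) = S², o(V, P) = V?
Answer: √789/3 ≈ 9.3631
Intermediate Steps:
r(K) = 4/K (r(K) = 2²/K = 4/K)
√(h(0) + (16 + r(3))*8) = √(-51 + (16 + 4/3)*8) = √(-51 + (52/3)*8) = √(-51 + 416/3) = √(263/3) = √789/3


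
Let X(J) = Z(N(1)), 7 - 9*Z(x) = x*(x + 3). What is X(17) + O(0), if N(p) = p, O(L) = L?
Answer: ⅓ ≈ 0.33333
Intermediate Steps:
Z(x) = 7/9 - x*(3 + x)/9 (Z(x) = 7/9 - x*(x + 3)/9 = 7/9 - x*(3 + x)/9)
X(J) = ⅓ (X(J) = 7/9 - ⅓*1 - ⅑*1² = 7/9 - ⅓ - ⅑*1 = 7/9 - ⅓ - ⅑ = ⅓)
X(17) + O(0) = ⅓ + 0 = ⅓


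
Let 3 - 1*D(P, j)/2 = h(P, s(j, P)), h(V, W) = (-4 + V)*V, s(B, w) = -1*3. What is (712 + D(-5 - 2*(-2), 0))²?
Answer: 501264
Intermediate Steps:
s(B, w) = -3
h(V, W) = V*(-4 + V)
D(P, j) = 6 - 2*P*(-4 + P)
(712 + D(-5 - 2*(-2), 0))² = (712 + (6 - 2*(-5 - 2*(-2))*(-4 + (-5 - 2*(-2)))))² = (712 + (6 - 2*(-5 + 4)*(-4 + (-5 + 4))))² = (712 + (6 - 2*(-1)*(-4 - 1)))² = (712 + (6 - 2*(-1)*(-5)))² = (712 + (6 - 10))² = (712 - 4)² = 708² = 501264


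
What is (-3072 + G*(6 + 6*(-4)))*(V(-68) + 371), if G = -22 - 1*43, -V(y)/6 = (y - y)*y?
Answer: -705642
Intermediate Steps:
V(y) = 0 (V(y) = -6*(y - y)*y = -0*y = -6*0 = 0)
G = -65 (G = -22 - 43 = -65)
(-3072 + G*(6 + 6*(-4)))*(V(-68) + 371) = (-3072 - 65*(6 + 6*(-4)))*(0 + 371) = (-3072 - 65*(6 - 24))*371 = (-3072 - 65*(-18))*371 = (-3072 + 1170)*371 = -1902*371 = -705642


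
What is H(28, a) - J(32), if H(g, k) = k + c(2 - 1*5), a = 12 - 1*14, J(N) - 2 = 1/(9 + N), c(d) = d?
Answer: -288/41 ≈ -7.0244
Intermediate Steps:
J(N) = 2 + 1/(9 + N)
a = -2 (a = 12 - 14 = -2)
H(g, k) = -3 + k (H(g, k) = k + (2 - 1*5) = k + (2 - 5) = k - 3 = -3 + k)
H(28, a) - J(32) = (-3 - 2) - (19 + 2*32)/(9 + 32) = -5 - (19 + 64)/41 = -5 - 83/41 = -288/41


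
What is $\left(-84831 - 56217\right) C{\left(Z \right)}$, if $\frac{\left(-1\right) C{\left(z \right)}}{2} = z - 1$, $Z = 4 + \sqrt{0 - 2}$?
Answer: $846288 + 282096 i \sqrt{2} \approx 8.4629 \cdot 10^{5} + 3.9894 \cdot 10^{5} i$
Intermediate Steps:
$Z = 4 + i \sqrt{2}$ ($Z = 4 + \sqrt{-2} = 4 + i \sqrt{2} \approx 4.0 + 1.4142 i$)
$C{\left(z \right)} = 2 - 2 z$ ($C{\left(z \right)} = - 2 \left(z - 1\right) = - 2 \left(-1 + z\right) = 2 - 2 z$)
$\left(-84831 - 56217\right) C{\left(Z \right)} = \left(-84831 - 56217\right) \left(2 - 2 \left(4 + i \sqrt{2}\right)\right) = \left(-84831 - 56217\right) \left(2 - \left(8 + 2 i \sqrt{2}\right)\right) = - 141048 \left(-6 - 2 i \sqrt{2}\right) = 846288 + 282096 i \sqrt{2}$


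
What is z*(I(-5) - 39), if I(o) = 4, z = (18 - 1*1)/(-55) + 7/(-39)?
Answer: 7336/429 ≈ 17.100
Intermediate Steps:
z = -1048/2145 (z = (18 - 1)*(-1/55) + 7*(-1/39) = 17*(-1/55) - 7/39 = -17/55 - 7/39 = -1048/2145 ≈ -0.48858)
z*(I(-5) - 39) = -1048*(4 - 39)/2145 = -1048/2145*(-35) = 7336/429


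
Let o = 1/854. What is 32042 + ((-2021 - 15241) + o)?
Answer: 12622121/854 ≈ 14780.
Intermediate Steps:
o = 1/854 ≈ 0.0011710
32042 + ((-2021 - 15241) + o) = 32042 + ((-2021 - 15241) + 1/854) = 32042 + (-17262 + 1/854) = 32042 - 14741747/854 = 12622121/854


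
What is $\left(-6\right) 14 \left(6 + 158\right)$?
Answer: $-13776$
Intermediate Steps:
$\left(-6\right) 14 \left(6 + 158\right) = \left(-84\right) 164 = -13776$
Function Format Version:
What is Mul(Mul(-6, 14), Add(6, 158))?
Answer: -13776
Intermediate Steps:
Mul(Mul(-6, 14), Add(6, 158)) = Mul(-84, 164) = -13776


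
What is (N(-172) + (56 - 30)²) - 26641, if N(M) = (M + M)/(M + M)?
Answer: -25964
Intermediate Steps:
N(M) = 1 (N(M) = (2*M)/((2*M)) = (2*M)*(1/(2*M)) = 1)
(N(-172) + (56 - 30)²) - 26641 = (1 + (56 - 30)²) - 26641 = (1 + 26²) - 26641 = (1 + 676) - 26641 = 677 - 26641 = -25964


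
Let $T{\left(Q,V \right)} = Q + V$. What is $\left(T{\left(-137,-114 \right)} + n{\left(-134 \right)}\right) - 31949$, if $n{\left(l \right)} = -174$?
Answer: $-32374$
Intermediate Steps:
$\left(T{\left(-137,-114 \right)} + n{\left(-134 \right)}\right) - 31949 = \left(\left(-137 - 114\right) - 174\right) - 31949 = \left(-251 - 174\right) - 31949 = -425 - 31949 = -32374$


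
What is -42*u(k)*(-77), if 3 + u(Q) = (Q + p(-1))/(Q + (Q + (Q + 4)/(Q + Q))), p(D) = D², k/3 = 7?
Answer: -14368662/1789 ≈ -8031.7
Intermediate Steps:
k = 21 (k = 3*7 = 21)
u(Q) = -3 + (1 + Q)/(2*Q + (4 + Q)/(2*Q)) (u(Q) = -3 + (Q + (-1)²)/(Q + (Q + (Q + 4)/(Q + Q))) = -3 + (Q + 1)/(Q + (Q + (4 + Q)/((2*Q)))) = -3 + (1 + Q)/(Q + (Q + (4 + Q)*(1/(2*Q)))) = -3 + (1 + Q)/(Q + (Q + (4 + Q)/(2*Q))) = -3 + (1 + Q)/(2*Q + (4 + Q)/(2*Q)))
-42*u(k)*(-77) = -42*(-12 - 1*21 - 10*21²)/(4 + 21 + 4*21²)*(-77) = -42*(-12 - 21 - 10*441)/(4 + 21 + 4*441)*(-77) = -42*(-12 - 21 - 4410)/(4 + 21 + 1764)*(-77) = -42*(-4443)/1789*(-77) = -42*(-4443/1789)*(-77) = (186606/1789)*(-77) = -14368662/1789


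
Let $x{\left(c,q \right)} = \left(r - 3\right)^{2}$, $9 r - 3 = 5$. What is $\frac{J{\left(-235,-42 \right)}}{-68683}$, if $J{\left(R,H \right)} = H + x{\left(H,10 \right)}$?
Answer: $\frac{3041}{5563323} \approx 0.00054662$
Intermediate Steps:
$r = \frac{8}{9}$ ($r = \frac{1}{3} + \frac{1}{9} \cdot 5 = \frac{1}{3} + \frac{5}{9} = \frac{8}{9} \approx 0.88889$)
$x{\left(c,q \right)} = \frac{361}{81}$ ($x{\left(c,q \right)} = \left(\frac{8}{9} - 3\right)^{2} = \left(- \frac{19}{9}\right)^{2} = \frac{361}{81}$)
$J{\left(R,H \right)} = \frac{361}{81} + H$ ($J{\left(R,H \right)} = H + \frac{361}{81} = \frac{361}{81} + H$)
$\frac{J{\left(-235,-42 \right)}}{-68683} = \frac{\frac{361}{81} - 42}{-68683} = \left(- \frac{3041}{81}\right) \left(- \frac{1}{68683}\right) = \frac{3041}{5563323}$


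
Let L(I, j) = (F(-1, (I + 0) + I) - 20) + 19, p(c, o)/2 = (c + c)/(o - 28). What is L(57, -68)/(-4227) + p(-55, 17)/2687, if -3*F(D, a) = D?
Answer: 258994/34073847 ≈ 0.0076010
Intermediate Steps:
F(D, a) = -D/3
p(c, o) = 4*c/(-28 + o) (p(c, o) = 2*((c + c)/(o - 28)) = 2*((2*c)/(-28 + o)) = 2*(2*c/(-28 + o)) = 4*c/(-28 + o))
L(I, j) = -⅔ (L(I, j) = (-⅓*(-1) - 20) + 19 = (⅓ - 20) + 19 = -59/3 + 19 = -⅔)
L(57, -68)/(-4227) + p(-55, 17)/2687 = -⅔/(-4227) + (4*(-55)/(-28 + 17))/2687 = -⅔*(-1/4227) + (4*(-55)/(-11))*(1/2687) = 2/12681 + (4*(-55)*(-1/11))*(1/2687) = 2/12681 + 20*(1/2687) = 2/12681 + 20/2687 = 258994/34073847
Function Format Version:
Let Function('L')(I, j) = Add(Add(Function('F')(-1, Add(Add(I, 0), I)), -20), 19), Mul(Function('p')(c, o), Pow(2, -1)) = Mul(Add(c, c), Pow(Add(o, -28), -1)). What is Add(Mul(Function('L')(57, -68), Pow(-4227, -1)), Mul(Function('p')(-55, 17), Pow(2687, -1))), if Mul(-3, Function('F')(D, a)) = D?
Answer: Rational(258994, 34073847) ≈ 0.0076010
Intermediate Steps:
Function('F')(D, a) = Mul(Rational(-1, 3), D)
Function('p')(c, o) = Mul(4, c, Pow(Add(-28, o), -1)) (Function('p')(c, o) = Mul(2, Mul(Add(c, c), Pow(Add(o, -28), -1))) = Mul(2, Mul(Mul(2, c), Pow(Add(-28, o), -1))) = Mul(2, Mul(2, c, Pow(Add(-28, o), -1))) = Mul(4, c, Pow(Add(-28, o), -1)))
Function('L')(I, j) = Rational(-2, 3) (Function('L')(I, j) = Add(Add(Mul(Rational(-1, 3), -1), -20), 19) = Add(Add(Rational(1, 3), -20), 19) = Add(Rational(-59, 3), 19) = Rational(-2, 3))
Add(Mul(Function('L')(57, -68), Pow(-4227, -1)), Mul(Function('p')(-55, 17), Pow(2687, -1))) = Add(Mul(Rational(-2, 3), Pow(-4227, -1)), Mul(Mul(4, -55, Pow(Add(-28, 17), -1)), Pow(2687, -1))) = Add(Mul(Rational(-2, 3), Rational(-1, 4227)), Mul(Mul(4, -55, Pow(-11, -1)), Rational(1, 2687))) = Add(Rational(2, 12681), Mul(Mul(4, -55, Rational(-1, 11)), Rational(1, 2687))) = Add(Rational(2, 12681), Mul(20, Rational(1, 2687))) = Add(Rational(2, 12681), Rational(20, 2687)) = Rational(258994, 34073847)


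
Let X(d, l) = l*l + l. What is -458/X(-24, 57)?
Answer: -229/1653 ≈ -0.13854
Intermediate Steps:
X(d, l) = l + l² (X(d, l) = l² + l = l + l²)
-458/X(-24, 57) = -458*1/(57*(1 + 57)) = -458/(57*58) = -458/3306 = -458*1/3306 = -229/1653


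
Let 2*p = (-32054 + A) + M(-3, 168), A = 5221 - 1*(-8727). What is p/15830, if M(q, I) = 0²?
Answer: -9053/15830 ≈ -0.57189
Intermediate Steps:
M(q, I) = 0
A = 13948 (A = 5221 + 8727 = 13948)
p = -9053 (p = ((-32054 + 13948) + 0)/2 = (-18106 + 0)/2 = (½)*(-18106) = -9053)
p/15830 = -9053/15830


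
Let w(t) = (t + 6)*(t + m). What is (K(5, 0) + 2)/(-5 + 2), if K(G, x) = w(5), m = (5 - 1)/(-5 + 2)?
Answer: -127/9 ≈ -14.111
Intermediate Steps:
m = -4/3 (m = 4/(-3) = 4*(-⅓) = -4/3 ≈ -1.3333)
w(t) = (6 + t)*(-4/3 + t) (w(t) = (t + 6)*(t - 4/3) = (6 + t)*(-4/3 + t))
K(G, x) = 121/3 (K(G, x) = -8 + 5² + (14/3)*5 = -8 + 25 + 70/3 = 121/3)
(K(5, 0) + 2)/(-5 + 2) = (121/3 + 2)/(-5 + 2) = (127/3)/(-3) = (127/3)*(-⅓) = -127/9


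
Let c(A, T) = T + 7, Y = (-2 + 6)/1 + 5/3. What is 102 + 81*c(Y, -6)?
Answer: 183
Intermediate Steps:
Y = 17/3 (Y = 4*1 + 5*(⅓) = 4 + 5/3 = 17/3 ≈ 5.6667)
c(A, T) = 7 + T
102 + 81*c(Y, -6) = 102 + 81*(7 - 6) = 102 + 81*1 = 102 + 81 = 183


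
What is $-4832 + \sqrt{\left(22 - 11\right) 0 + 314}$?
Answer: $-4832 + \sqrt{314} \approx -4814.3$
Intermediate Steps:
$-4832 + \sqrt{\left(22 - 11\right) 0 + 314} = -4832 + \sqrt{11 \cdot 0 + 314} = -4832 + \sqrt{0 + 314} = -4832 + \sqrt{314}$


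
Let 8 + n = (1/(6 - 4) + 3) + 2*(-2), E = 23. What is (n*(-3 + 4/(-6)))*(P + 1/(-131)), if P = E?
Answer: 93874/131 ≈ 716.60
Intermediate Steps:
n = -17/2 (n = -8 + ((1/(6 - 4) + 3) + 2*(-2)) = -8 + ((1/2 + 3) - 4) = -8 + ((½ + 3) - 4) = -8 + (7/2 - 4) = -8 - ½ = -17/2 ≈ -8.5000)
P = 23
(n*(-3 + 4/(-6)))*(P + 1/(-131)) = (-17*(-3 + 4/(-6))/2)*(23 + 1/(-131)) = (-17*(-3 + 4*(-⅙))/2)*(23 - 1/131) = -17*(-3 - ⅔)/2*(3012/131) = -17/2*(-11/3)*(3012/131) = (187/6)*(3012/131) = 93874/131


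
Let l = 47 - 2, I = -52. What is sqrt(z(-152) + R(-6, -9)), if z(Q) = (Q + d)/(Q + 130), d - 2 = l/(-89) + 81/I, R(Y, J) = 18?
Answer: sqrt(64562467398)/50908 ≈ 4.9912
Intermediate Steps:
l = 45
d = -293/4628 (d = 2 + (45/(-89) + 81/(-52)) = 2 + (45*(-1/89) + 81*(-1/52)) = 2 + (-45/89 - 81/52) = 2 - 9549/4628 = -293/4628 ≈ -0.063310)
z(Q) = (-293/4628 + Q)/(130 + Q) (z(Q) = (Q - 293/4628)/(Q + 130) = (-293/4628 + Q)/(130 + Q))
sqrt(z(-152) + R(-6, -9)) = sqrt((-293/4628 - 152)/(130 - 152) + 18) = sqrt(-703749/4628/(-22) + 18) = sqrt(-1/22*(-703749/4628) + 18) = sqrt(703749/101816 + 18) = sqrt(2536437/101816) = sqrt(64562467398)/50908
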